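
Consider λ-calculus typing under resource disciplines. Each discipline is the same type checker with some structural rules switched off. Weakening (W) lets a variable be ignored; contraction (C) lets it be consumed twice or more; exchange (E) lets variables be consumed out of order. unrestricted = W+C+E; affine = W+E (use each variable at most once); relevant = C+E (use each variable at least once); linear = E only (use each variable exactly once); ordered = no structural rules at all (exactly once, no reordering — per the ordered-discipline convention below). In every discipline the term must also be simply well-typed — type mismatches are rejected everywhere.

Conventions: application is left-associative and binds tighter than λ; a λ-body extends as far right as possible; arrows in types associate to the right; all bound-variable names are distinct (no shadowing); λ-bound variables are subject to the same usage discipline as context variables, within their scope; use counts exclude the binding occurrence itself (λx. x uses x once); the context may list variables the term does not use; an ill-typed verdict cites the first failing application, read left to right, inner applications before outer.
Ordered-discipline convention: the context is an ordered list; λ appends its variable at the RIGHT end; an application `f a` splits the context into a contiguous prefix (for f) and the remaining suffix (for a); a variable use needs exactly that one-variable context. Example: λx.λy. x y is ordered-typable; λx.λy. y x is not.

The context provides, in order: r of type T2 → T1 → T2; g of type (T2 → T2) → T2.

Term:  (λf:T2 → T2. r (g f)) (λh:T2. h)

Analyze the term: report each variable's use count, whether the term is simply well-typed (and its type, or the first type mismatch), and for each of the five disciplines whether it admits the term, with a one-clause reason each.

usage: r: 1; g: 1; f (bound): 1; h (bound): 1
use order (left to right): r, g, f, h
typing: the term checks, with type T1 → T2
ordered ✓ (r, g, f, h once each; derivable with no W/C/E)
linear ✓ (r, g, f, h: one use apiece)
affine ✓ (r, g, f, h: no repeats, contraction unneeded)
relevant ✓ (none of r, g, f, h goes unused)
unrestricted ✓ (simply typable at T1 → T2; W, C, E all held)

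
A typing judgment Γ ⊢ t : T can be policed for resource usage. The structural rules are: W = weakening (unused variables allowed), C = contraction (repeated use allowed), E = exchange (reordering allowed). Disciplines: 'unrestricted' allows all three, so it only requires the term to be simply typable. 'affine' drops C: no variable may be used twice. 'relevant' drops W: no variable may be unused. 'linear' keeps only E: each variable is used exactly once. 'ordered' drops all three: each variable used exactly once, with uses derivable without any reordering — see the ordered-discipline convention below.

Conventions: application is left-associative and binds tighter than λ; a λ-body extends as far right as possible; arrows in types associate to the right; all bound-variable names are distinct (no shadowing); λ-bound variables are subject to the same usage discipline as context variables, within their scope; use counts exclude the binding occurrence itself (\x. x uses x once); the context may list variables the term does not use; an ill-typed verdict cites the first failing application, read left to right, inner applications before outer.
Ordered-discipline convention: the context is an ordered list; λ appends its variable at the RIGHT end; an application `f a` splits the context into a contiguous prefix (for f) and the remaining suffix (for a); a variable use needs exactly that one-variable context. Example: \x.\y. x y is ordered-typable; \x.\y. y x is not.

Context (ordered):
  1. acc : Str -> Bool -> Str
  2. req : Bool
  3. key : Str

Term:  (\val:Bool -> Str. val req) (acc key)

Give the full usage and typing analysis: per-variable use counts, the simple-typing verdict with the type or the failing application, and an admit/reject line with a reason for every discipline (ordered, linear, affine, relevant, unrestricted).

use counts: acc=1; req=1; key=1; val [bound]=1
use order (left to right): val, req, acc, key
typing: the term checks, with type Str
ordered: ✗ — no contiguous prefix/suffix split fits val, req, acc, key
linear: ✓ — single use per variable (acc, req, key, val)
affine: ✓ — none of acc, req, key, val used more than once
relevant: ✓ — every one of acc, req, key, val appears
unrestricted: ✓ — typability at Str is all that's needed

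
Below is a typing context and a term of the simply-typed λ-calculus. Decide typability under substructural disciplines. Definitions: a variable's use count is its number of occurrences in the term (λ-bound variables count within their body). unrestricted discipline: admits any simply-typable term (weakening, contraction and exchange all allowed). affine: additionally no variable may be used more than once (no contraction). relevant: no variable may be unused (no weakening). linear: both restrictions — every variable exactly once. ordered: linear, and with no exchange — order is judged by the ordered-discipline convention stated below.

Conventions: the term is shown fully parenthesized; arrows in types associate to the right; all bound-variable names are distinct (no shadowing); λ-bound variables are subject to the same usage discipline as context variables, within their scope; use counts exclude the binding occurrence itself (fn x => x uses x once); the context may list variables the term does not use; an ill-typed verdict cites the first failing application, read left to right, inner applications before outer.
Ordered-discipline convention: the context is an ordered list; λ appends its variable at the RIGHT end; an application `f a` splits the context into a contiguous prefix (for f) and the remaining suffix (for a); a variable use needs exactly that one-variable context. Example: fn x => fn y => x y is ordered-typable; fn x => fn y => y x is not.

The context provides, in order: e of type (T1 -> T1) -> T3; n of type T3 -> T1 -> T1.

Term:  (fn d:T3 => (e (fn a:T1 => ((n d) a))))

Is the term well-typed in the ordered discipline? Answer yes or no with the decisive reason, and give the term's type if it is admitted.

yes — e, n, d, a: once each, no exchange needed; term : T3 -> T3
use counts: e=1; n=1; d (λ-bound)=1; a (λ-bound)=1
uses in reading order: e, n, d, a
typing: well-typed — term : T3 -> T3
all disciplines: ordered ✓ · linear ✓ · affine ✓ · relevant ✓ · unrestricted ✓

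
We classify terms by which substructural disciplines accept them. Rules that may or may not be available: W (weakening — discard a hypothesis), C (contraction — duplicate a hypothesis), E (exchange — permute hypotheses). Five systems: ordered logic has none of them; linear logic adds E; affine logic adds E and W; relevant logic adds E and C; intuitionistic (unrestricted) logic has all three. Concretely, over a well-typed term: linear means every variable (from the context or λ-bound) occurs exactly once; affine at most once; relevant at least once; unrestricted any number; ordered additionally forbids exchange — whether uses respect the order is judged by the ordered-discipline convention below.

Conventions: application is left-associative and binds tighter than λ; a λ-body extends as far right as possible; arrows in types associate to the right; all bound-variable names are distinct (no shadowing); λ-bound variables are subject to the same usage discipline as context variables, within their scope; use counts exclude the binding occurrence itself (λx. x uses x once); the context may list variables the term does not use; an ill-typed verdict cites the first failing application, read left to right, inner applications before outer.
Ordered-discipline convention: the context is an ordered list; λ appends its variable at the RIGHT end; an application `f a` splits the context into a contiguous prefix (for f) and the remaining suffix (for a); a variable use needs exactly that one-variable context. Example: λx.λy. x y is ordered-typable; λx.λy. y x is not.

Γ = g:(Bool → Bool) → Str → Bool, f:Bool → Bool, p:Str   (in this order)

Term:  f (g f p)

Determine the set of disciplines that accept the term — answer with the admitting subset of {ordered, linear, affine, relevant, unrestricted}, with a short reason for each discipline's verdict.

accepted by: relevant, unrestricted
usage: g: 1×, f: 2×, p: 1×
left-to-right use order: f, g, f, p
typing: well-typed at Bool
ordered: ✗, f ×2 used more than once (contraction)
linear: ✗, f ×2 used more than once (contraction)
affine: ✗, f ×2 used more than once (contraction)
relevant: ✓, g, f, p: all used, weakening unneeded
unrestricted: ✓, simply typable at Bool; W, C, E all held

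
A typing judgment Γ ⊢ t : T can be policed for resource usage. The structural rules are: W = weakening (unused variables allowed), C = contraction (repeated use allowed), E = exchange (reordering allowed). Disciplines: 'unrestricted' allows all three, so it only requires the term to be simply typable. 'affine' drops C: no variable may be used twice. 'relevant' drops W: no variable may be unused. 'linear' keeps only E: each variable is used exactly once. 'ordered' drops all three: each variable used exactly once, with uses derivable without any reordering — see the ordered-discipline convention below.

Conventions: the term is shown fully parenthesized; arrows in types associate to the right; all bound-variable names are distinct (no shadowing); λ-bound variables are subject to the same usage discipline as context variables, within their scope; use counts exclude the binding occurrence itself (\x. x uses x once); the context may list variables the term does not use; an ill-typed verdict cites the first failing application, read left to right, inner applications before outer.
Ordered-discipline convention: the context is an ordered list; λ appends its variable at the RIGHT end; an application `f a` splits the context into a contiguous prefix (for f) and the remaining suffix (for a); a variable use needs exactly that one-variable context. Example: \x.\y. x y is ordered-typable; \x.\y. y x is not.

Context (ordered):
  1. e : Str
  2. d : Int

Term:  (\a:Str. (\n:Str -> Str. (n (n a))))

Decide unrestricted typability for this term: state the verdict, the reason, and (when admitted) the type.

yes — simply typable at Str -> (Str -> Str) -> Str; W, C, E all held; term : Str -> (Str -> Str) -> Str
usage: e=0, d=0, a [bound]=1, n [bound]=2
use order (left to right): n, n, a
typing: ✓ — Str -> (Str -> Str) -> Str
across the five disciplines: ordered ✗, linear ✗, affine ✗, relevant ✗, unrestricted ✓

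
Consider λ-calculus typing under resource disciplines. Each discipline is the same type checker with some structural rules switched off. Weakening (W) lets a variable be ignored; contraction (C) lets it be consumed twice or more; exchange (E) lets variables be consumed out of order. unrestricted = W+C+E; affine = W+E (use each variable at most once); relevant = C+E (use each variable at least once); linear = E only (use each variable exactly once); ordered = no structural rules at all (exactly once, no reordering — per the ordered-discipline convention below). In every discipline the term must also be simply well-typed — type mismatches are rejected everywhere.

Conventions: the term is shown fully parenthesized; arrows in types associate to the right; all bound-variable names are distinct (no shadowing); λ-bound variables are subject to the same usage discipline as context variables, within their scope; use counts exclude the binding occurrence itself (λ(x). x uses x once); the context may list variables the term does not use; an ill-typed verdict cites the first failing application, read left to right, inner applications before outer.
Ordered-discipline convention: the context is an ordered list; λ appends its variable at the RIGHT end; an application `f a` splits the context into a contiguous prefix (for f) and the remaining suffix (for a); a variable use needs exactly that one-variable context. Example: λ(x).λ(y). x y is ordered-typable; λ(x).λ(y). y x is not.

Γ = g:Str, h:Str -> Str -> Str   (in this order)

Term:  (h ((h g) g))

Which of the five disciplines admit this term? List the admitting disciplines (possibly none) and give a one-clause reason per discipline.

admitting disciplines: relevant, unrestricted
variable uses: g=2; h=2
use order (left to right): h, h, g, g
typing: well-typed — term : Str -> Str
ordered: ✗ — repeated use of g ×2, h ×2
linear: ✗ — repeated use of g ×2, h ×2
affine: ✗ — repeated use of g ×2, h ×2
relevant: ✓ — every one of g, h appears
unrestricted: ✓ — type-checks (Str -> Str) and nothing is barred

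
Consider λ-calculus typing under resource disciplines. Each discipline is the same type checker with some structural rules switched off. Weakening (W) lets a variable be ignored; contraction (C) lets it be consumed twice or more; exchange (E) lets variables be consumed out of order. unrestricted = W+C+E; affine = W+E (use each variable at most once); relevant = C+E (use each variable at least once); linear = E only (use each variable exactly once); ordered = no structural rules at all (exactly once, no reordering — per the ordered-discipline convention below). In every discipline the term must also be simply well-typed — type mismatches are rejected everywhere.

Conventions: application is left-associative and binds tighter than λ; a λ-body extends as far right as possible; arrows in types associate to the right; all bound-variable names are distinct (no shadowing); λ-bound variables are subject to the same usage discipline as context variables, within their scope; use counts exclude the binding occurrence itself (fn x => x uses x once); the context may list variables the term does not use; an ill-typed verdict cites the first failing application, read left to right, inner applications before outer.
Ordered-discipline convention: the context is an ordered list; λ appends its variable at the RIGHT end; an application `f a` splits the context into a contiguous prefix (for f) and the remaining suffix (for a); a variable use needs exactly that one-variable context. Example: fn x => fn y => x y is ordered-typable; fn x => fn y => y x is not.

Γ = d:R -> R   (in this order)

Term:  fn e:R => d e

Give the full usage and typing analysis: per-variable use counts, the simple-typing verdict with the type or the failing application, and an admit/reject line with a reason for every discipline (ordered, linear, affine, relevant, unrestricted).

counts: d: 1×; e (λ-bound): 1×
use order (left to right): d, e
typing: well-typed at R -> R
ordered: ✓, single-use (d, e), ordered derivation ok
linear: ✓, d, e: one use apiece
affine: ✓, none of d, e used more than once
relevant: ✓, every one of d, e appears
unrestricted: ✓, well-typed at R -> R; no restrictions here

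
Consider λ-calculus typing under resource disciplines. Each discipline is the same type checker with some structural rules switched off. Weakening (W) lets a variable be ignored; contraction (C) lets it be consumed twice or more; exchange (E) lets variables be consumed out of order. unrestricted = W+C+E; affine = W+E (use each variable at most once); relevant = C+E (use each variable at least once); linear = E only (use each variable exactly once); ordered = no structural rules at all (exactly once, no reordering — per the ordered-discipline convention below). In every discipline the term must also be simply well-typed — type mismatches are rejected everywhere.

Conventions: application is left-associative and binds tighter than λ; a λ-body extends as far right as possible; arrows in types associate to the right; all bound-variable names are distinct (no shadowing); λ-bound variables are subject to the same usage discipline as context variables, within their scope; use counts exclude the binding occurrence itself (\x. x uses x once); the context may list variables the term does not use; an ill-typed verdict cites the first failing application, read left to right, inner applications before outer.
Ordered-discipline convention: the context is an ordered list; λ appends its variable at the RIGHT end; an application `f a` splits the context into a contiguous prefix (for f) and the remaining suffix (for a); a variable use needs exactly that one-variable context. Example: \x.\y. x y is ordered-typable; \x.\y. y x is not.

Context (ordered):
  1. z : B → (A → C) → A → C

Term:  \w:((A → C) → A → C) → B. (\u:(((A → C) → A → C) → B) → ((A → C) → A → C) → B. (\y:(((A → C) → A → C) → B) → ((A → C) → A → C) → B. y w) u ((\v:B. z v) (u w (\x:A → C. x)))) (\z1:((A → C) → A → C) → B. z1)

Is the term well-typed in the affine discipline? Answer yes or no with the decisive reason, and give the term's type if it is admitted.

no — uses contraction: w ×2, u ×2
usage: z ×1, w [bound] ×2, u [bound] ×2, y [bound] ×1, v [bound] ×1, x [bound] ×1, z1 [bound] ×1
order of uses: y, w, u, z, v, u, w, x, z1
typing: well-typed — term : (((A → C) → A → C) → B) → B
per-discipline verdicts: ordered ✗; linear ✗; affine ✗; relevant ✓; unrestricted ✓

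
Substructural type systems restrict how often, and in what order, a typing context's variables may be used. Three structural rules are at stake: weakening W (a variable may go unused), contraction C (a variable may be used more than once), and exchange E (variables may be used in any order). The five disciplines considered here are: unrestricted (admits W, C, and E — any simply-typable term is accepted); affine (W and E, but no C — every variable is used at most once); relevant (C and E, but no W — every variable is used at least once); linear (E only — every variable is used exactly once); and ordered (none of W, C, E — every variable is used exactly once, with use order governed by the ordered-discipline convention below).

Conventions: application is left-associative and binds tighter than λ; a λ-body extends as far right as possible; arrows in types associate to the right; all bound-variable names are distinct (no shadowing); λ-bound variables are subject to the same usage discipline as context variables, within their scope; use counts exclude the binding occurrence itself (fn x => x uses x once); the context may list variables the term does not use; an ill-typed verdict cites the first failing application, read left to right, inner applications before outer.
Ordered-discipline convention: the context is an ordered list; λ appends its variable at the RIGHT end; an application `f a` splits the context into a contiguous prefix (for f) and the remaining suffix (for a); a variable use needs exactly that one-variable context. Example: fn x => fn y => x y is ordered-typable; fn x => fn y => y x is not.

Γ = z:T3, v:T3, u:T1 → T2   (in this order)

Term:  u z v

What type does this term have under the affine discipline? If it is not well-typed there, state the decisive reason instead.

not well-typed under affine — the type mismatch rejects it
counts: z: 1; v: 1; u: 1
order of uses: u, z, v
typing: ill-typed: an application expects T1 but receives T3
across the five disciplines: ordered ✗, linear ✗, affine ✗, relevant ✗, unrestricted ✗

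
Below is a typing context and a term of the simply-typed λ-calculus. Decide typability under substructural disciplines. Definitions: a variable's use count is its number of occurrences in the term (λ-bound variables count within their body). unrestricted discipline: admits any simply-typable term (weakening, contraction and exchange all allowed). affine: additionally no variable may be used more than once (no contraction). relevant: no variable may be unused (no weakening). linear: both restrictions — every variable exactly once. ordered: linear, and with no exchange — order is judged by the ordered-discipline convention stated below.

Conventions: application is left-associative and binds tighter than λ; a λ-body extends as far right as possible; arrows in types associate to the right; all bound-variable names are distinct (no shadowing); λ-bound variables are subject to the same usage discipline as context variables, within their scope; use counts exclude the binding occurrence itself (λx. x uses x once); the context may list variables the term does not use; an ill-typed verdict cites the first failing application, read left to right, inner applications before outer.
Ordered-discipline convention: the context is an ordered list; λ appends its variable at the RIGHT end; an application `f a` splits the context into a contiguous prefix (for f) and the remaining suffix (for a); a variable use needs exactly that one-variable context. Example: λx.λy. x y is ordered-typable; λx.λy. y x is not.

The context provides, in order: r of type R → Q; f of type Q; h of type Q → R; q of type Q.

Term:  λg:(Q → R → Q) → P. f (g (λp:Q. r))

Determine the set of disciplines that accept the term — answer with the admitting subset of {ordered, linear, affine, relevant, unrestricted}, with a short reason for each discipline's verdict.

admitted in: none
use counts: r: 1×, f: 1×, h: 0×, q: 0×, g (λ-bound): 1×, p (λ-bound): 0×
uses in reading order: f, g, r
typing: ill-typed: non-arrow in function slot: Q
ordered: ✗ — the type mismatch rejects it
linear: ✗ — not simply typable
affine: ✗ — fails simple typing
relevant: ✗ — a type mismatch blocks all five
unrestricted: ✗ — the type mismatch rejects it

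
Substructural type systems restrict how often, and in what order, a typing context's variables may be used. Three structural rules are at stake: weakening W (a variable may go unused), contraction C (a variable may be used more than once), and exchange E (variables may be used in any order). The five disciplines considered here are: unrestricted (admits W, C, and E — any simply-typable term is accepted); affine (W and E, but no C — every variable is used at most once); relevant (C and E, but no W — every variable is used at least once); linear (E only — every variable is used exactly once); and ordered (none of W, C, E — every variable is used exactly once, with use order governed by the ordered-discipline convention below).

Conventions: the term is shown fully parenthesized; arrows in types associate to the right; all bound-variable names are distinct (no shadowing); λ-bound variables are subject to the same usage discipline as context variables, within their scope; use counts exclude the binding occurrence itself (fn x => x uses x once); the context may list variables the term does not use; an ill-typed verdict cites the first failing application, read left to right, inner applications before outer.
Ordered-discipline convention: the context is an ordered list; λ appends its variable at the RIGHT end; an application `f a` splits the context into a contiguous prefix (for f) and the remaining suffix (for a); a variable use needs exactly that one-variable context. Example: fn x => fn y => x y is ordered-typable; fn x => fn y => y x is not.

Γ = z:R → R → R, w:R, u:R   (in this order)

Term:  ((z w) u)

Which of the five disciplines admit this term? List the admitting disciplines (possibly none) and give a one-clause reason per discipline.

admitted in: ordered, linear, affine, relevant, unrestricted
usage: z=1; w=1; u=1
order of uses: z, w, u
typing: well-typed — term : R
ordered ✓ (one use each (z, w, u); ordered split holds)
linear ✓ (each of z, w, u used exactly once)
affine ✓ (no duplicate uses among z, w, u)
relevant ✓ (none of z, w, u goes unused)
unrestricted ✓ (well-typed at R; no restrictions here)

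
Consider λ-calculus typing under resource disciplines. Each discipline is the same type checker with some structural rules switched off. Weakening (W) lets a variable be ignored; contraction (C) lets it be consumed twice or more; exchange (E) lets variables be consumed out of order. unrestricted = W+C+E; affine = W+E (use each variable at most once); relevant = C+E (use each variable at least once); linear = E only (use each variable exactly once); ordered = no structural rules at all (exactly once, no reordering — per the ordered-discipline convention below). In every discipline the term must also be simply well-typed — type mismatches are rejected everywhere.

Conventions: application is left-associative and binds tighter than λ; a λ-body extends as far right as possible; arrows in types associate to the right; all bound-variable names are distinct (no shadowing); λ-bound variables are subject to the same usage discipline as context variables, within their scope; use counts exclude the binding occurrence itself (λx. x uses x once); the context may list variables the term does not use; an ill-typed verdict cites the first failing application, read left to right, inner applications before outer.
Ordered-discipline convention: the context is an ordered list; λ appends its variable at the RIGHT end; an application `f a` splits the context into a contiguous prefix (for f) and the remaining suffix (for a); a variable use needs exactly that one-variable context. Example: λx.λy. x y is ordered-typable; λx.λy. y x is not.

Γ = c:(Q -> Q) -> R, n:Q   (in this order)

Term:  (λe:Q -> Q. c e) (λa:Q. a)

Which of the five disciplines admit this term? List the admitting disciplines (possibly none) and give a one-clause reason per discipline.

admitted by: affine, unrestricted
variable uses: c ×1, n ×0, e (λ-bound) ×1, a (λ-bound) ×1
left-to-right use order: c, e, a
typing: the term checks, with type R
ordered ✗ (needs weakening: n unused)
linear ✗ (needs weakening: n unused)
affine ✓ (at most one use each (c, n, e, a))
relevant ✗ (needs weakening: n unused)
unrestricted ✓ (type-checks (R) and nothing is barred)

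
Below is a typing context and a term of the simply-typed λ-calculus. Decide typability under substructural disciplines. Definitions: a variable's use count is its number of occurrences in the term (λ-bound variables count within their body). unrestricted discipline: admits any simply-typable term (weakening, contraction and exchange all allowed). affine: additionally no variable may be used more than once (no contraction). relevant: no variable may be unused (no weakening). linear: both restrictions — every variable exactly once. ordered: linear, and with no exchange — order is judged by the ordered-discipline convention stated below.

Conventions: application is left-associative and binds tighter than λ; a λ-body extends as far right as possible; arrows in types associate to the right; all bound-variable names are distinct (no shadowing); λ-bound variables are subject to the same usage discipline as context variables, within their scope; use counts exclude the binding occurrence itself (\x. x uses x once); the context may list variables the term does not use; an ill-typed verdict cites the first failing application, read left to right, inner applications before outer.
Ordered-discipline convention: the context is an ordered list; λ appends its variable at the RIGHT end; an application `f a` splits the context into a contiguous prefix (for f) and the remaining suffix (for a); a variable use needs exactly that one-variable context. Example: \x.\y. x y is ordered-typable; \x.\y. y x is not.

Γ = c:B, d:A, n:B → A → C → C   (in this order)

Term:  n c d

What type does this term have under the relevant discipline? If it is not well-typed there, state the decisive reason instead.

term : C → C
counts: c: 1×, d: 1×, n: 1×
use order (left to right): n, c, d
typing: well-typed — term : C → C
per-discipline verdicts: ordered ✗; linear ✓; affine ✓; relevant ✓; unrestricted ✓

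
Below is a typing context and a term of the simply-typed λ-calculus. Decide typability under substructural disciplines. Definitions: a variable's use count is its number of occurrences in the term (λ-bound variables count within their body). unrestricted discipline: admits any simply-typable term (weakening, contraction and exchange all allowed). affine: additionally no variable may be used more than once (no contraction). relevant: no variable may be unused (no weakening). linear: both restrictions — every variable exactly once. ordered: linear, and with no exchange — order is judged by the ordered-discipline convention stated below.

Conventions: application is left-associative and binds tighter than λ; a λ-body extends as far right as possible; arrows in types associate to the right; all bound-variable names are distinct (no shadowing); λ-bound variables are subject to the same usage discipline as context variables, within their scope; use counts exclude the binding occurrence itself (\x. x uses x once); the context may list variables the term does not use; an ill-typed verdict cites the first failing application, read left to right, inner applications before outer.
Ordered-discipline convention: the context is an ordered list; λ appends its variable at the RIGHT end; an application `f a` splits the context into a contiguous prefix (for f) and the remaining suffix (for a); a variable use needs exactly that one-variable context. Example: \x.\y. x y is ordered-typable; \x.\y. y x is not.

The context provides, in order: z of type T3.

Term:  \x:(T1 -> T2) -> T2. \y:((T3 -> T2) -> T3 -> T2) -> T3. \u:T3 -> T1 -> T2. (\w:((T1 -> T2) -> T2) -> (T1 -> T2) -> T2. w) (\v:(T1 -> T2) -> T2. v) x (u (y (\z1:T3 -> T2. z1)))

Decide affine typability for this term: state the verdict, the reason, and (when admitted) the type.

yes — at most one use each (z, x, y, u, w, v, z1); term : ((T1 -> T2) -> T2) -> (((T3 -> T2) -> T3 -> T2) -> T3) -> (T3 -> T1 -> T2) -> T2
usage: z: 0; x [bound]: 1; y [bound]: 1; u [bound]: 1; w [bound]: 1; v [bound]: 1; z1 [bound]: 1
uses in reading order: w, v, x, u, y, z1
typing: the term checks, with type ((T1 -> T2) -> T2) -> (((T3 -> T2) -> T3 -> T2) -> T3) -> (T3 -> T1 -> T2) -> T2
summary: ordered ✗; linear ✗; affine ✓; relevant ✗; unrestricted ✓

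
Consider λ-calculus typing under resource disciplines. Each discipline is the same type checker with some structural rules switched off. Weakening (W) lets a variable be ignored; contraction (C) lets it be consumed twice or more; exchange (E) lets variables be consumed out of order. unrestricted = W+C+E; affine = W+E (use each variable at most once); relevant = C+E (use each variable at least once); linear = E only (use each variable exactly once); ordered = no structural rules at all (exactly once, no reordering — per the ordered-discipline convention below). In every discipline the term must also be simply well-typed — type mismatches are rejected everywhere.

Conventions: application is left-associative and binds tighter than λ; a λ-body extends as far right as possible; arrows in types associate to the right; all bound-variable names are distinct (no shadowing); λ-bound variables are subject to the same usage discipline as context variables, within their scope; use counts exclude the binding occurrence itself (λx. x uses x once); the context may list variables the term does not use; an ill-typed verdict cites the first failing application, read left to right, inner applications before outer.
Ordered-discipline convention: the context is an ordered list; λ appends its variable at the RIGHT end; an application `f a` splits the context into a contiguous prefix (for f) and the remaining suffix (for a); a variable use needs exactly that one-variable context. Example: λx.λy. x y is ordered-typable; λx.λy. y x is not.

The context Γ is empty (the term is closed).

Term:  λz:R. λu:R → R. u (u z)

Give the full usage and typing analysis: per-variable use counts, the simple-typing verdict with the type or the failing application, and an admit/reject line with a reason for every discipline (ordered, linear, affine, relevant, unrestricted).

counts: z (λ-bound): 1×; u (λ-bound): 2×
uses in reading order: u, u, z
typing: well-typed — term : R → (R → R) → R
ordered ✗ (u ×2 used more than once (contraction))
linear ✗ (u ×2 used more than once (contraction))
affine ✗ (u ×2 used more than once (contraction))
relevant ✓ (z, u: all used, weakening unneeded)
unrestricted ✓ (typability at R → (R → R) → R is all that's needed)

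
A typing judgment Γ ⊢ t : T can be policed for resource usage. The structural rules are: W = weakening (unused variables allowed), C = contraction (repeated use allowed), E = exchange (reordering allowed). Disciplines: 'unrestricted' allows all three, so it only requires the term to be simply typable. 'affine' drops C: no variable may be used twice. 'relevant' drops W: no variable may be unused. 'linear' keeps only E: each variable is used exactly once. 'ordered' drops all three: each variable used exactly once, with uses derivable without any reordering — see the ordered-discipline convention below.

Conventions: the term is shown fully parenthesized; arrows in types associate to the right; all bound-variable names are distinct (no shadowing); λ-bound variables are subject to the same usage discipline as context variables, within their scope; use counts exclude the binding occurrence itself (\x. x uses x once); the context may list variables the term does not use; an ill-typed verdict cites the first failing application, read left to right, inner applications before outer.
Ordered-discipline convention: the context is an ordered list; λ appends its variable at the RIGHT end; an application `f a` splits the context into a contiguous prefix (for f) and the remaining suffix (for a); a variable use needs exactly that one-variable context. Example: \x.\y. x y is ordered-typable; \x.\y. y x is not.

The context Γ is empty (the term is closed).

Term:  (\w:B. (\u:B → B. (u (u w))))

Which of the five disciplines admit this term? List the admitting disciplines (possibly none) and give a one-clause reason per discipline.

admitting disciplines: relevant, unrestricted
counts: w (bound) ×1; u (bound) ×2
use order (left to right): u, u, w
typing: the term checks, with type B → (B → B) → B
ordered: ✗ — repeated use of u ×2
linear: ✗ — repeated use of u ×2
affine: ✗ — repeated use of u ×2
relevant: ✓ — w, u: all used, weakening unneeded
unrestricted: ✓ — type-checks (B → (B → B) → B) and nothing is barred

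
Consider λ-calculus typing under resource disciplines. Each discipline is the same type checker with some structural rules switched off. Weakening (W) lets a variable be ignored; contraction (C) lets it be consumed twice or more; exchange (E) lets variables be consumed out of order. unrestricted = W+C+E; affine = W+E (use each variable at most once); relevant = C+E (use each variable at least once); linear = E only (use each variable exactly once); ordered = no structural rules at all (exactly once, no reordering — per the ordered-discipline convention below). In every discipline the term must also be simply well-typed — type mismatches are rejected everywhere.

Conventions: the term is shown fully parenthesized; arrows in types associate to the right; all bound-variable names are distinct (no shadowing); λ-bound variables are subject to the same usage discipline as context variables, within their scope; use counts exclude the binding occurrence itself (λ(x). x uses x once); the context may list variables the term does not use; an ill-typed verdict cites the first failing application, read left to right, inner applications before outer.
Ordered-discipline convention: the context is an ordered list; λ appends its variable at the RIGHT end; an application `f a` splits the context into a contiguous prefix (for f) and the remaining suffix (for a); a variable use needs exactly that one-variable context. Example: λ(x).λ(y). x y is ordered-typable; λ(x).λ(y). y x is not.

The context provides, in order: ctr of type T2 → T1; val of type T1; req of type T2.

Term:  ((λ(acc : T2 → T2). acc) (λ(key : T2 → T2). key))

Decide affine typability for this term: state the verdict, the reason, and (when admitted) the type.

no — fails simple typing
use counts: ctr=0, val=0, req=0, acc (bound)=1, key (bound)=1
left-to-right use order: acc, key
typing: ill-typed: a function awaiting T2 → T2 gets (T2 → T2) → T2 → T2
all disciplines: ordered ✗; linear ✗; affine ✗; relevant ✗; unrestricted ✗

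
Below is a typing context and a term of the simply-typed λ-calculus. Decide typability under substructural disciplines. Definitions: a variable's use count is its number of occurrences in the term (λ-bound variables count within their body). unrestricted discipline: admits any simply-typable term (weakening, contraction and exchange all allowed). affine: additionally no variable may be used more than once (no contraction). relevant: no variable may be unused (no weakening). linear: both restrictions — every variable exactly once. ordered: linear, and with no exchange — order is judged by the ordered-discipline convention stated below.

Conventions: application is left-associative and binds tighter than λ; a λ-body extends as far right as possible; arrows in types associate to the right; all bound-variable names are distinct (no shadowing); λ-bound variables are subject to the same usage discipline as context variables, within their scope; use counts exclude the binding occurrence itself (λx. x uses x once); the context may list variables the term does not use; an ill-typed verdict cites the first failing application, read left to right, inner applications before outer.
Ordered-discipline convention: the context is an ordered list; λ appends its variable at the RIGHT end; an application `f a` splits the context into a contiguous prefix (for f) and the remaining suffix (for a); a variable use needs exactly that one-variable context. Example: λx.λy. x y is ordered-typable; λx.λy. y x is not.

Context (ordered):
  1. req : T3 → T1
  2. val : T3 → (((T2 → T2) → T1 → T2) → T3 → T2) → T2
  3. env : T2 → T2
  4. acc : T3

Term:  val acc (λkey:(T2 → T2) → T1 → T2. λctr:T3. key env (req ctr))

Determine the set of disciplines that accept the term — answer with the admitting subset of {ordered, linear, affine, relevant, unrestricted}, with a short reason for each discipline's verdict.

admitting disciplines: linear, affine, relevant, unrestricted
use counts: req ×1; val ×1; env ×1; acc ×1; key [bound] ×1; ctr [bound] ×1
order of uses: val, acc, key, env, req, ctr
typing: the term checks, with type T2
ordered: ✗, no contiguous prefix/suffix split fits val, acc, key, env, req, ctr
linear: ✓, single use per variable (req, val, env, acc, key, ctr)
affine: ✓, no duplicate uses among req, val, env, acc, key, ctr
relevant: ✓, req, val, env, acc, key, ctr: all used, weakening unneeded
unrestricted: ✓, type-checks (T2) and nothing is barred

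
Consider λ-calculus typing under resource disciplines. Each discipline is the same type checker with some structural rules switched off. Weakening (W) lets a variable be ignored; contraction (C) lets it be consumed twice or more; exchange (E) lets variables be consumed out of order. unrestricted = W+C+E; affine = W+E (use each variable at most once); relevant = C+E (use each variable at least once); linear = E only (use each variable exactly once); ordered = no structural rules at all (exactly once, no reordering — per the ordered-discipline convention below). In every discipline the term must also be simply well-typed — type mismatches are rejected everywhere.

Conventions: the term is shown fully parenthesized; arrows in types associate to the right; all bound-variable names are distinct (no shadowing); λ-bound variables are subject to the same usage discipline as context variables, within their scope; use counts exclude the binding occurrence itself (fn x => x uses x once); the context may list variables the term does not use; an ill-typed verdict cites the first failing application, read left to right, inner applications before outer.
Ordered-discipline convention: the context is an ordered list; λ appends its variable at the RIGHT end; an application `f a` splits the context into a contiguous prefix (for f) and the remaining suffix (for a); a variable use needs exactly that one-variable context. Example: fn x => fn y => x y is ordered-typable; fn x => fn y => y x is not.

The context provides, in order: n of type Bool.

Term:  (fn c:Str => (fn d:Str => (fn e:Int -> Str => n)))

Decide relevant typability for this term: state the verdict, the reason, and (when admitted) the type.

no — c, d, e never used (weakening)
usage: n ×1, c [bound] ×0, d [bound] ×0, e [bound] ×0
use order (left to right): n
typing: ✓ — Str -> Str -> (Int -> Str) -> Bool
summary: ordered ✗ | linear ✗ | affine ✓ | relevant ✗ | unrestricted ✓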